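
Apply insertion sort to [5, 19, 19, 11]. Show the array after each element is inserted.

First element 5 is already 'sorted'
Insert 19: shifted 0 elements -> [5, 19, 19, 11]
Insert 19: shifted 0 elements -> [5, 19, 19, 11]
Insert 11: shifted 2 elements -> [5, 11, 19, 19]


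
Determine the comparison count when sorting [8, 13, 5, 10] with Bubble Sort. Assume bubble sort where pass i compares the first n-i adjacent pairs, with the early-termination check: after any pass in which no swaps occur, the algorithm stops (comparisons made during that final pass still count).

Pass 1: compare adjacent pairs (0,1)..(2,3) = 3 comparison(s), 2 swap(s) -> [8, 5, 10, 13]
Pass 2: compare adjacent pairs (0,1)..(1,2) = 2 comparison(s), 1 swap(s) -> [5, 8, 10, 13]
Pass 3: compare adjacent pairs (0,1)..(0,1) = 1 comparison(s), 0 swap(s) -> [5, 8, 10, 13]
No swaps in this pass, so bubble sort stops here.
Total comparisons: 3 + 2 + 1 = 6


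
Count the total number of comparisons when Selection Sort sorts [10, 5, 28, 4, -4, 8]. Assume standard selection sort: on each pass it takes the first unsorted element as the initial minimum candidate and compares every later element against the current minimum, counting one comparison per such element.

Pass 1: scan indices 1..5 for the minimum = 5 comparison(s); min is -4, place at index 0 -> [-4, 5, 28, 4, 10, 8]
Pass 2: scan indices 2..5 for the minimum = 4 comparison(s); min is 4, place at index 1 -> [-4, 4, 28, 5, 10, 8]
Pass 3: scan indices 3..5 for the minimum = 3 comparison(s); min is 5, place at index 2 -> [-4, 4, 5, 28, 10, 8]
Pass 4: scan indices 4..5 for the minimum = 2 comparison(s); min is 8, place at index 3 -> [-4, 4, 5, 8, 10, 28]
Pass 5: scan indices 5..5 for the minimum = 1 comparison(s); min is 10, place at index 4 -> [-4, 4, 5, 8, 10, 28]
Selection sort always scans the whole unsorted suffix, so the count is (n-1) + (n-2) + ... + 1 = n(n-1)/2 = 6*5/2 = 15 regardless of the input order.
Total comparisons: 5 + 4 + 3 + 2 + 1 = 15


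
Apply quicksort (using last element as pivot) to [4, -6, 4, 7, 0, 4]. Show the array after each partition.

Partition 1: pivot=4 at index 4 -> [4, -6, 4, 0, 4, 7]
Partition 2: pivot=0 at index 1 -> [-6, 0, 4, 4, 4, 7]
Partition 3: pivot=4 at index 3 -> [-6, 0, 4, 4, 4, 7]


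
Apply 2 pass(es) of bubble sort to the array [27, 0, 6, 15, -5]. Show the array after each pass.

After pass 1: [0, 6, 15, -5, 27] (4 swaps)
After pass 2: [0, 6, -5, 15, 27] (1 swaps)
Total swaps: 5


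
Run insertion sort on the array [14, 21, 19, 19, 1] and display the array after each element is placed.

First element 14 is already 'sorted'
Insert 21: shifted 0 elements -> [14, 21, 19, 19, 1]
Insert 19: shifted 1 elements -> [14, 19, 21, 19, 1]
Insert 19: shifted 1 elements -> [14, 19, 19, 21, 1]
Insert 1: shifted 4 elements -> [1, 14, 19, 19, 21]


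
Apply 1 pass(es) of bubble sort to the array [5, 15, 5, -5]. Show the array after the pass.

After pass 1: [5, 5, -5, 15] (2 swaps)
Total swaps: 2


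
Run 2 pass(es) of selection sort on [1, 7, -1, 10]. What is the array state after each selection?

Pass 1: Select minimum -1 at index 2, swap -> [-1, 7, 1, 10]
Pass 2: Select minimum 1 at index 2, swap -> [-1, 1, 7, 10]


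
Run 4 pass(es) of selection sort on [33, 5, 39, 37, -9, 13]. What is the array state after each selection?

Pass 1: Select minimum -9 at index 4, swap -> [-9, 5, 39, 37, 33, 13]
Pass 2: Select minimum 5 at index 1, swap -> [-9, 5, 39, 37, 33, 13]
Pass 3: Select minimum 13 at index 5, swap -> [-9, 5, 13, 37, 33, 39]
Pass 4: Select minimum 33 at index 4, swap -> [-9, 5, 13, 33, 37, 39]


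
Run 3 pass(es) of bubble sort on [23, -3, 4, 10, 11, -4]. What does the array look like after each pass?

After pass 1: [-3, 4, 10, 11, -4, 23] (5 swaps)
After pass 2: [-3, 4, 10, -4, 11, 23] (1 swaps)
After pass 3: [-3, 4, -4, 10, 11, 23] (1 swaps)
Total swaps: 7


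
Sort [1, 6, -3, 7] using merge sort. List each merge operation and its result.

Divide and conquer:
  Merge [1] + [6] -> [1, 6]
  Merge [-3] + [7] -> [-3, 7]
  Merge [1, 6] + [-3, 7] -> [-3, 1, 6, 7]


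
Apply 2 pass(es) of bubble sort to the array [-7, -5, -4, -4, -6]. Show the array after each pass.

After pass 1: [-7, -5, -4, -6, -4] (1 swaps)
After pass 2: [-7, -5, -6, -4, -4] (1 swaps)
Total swaps: 2


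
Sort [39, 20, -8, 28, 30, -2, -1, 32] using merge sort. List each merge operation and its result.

Divide and conquer:
  Merge [39] + [20] -> [20, 39]
  Merge [-8] + [28] -> [-8, 28]
  Merge [20, 39] + [-8, 28] -> [-8, 20, 28, 39]
  Merge [30] + [-2] -> [-2, 30]
  Merge [-1] + [32] -> [-1, 32]
  Merge [-2, 30] + [-1, 32] -> [-2, -1, 30, 32]
  Merge [-8, 20, 28, 39] + [-2, -1, 30, 32] -> [-8, -2, -1, 20, 28, 30, 32, 39]


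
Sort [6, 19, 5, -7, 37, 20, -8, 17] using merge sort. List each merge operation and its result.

Divide and conquer:
  Merge [6] + [19] -> [6, 19]
  Merge [5] + [-7] -> [-7, 5]
  Merge [6, 19] + [-7, 5] -> [-7, 5, 6, 19]
  Merge [37] + [20] -> [20, 37]
  Merge [-8] + [17] -> [-8, 17]
  Merge [20, 37] + [-8, 17] -> [-8, 17, 20, 37]
  Merge [-7, 5, 6, 19] + [-8, 17, 20, 37] -> [-8, -7, 5, 6, 17, 19, 20, 37]


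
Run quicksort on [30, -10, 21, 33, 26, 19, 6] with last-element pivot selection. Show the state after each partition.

Partition 1: pivot=6 at index 1 -> [-10, 6, 21, 33, 26, 19, 30]
Partition 2: pivot=30 at index 5 -> [-10, 6, 21, 26, 19, 30, 33]
Partition 3: pivot=19 at index 2 -> [-10, 6, 19, 26, 21, 30, 33]
Partition 4: pivot=21 at index 3 -> [-10, 6, 19, 21, 26, 30, 33]


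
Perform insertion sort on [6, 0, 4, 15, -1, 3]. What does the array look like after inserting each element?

First element 6 is already 'sorted'
Insert 0: shifted 1 elements -> [0, 6, 4, 15, -1, 3]
Insert 4: shifted 1 elements -> [0, 4, 6, 15, -1, 3]
Insert 15: shifted 0 elements -> [0, 4, 6, 15, -1, 3]
Insert -1: shifted 4 elements -> [-1, 0, 4, 6, 15, 3]
Insert 3: shifted 3 elements -> [-1, 0, 3, 4, 6, 15]


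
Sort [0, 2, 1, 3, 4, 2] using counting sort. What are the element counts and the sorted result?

Count array: [1, 1, 2, 1, 1]
(count[i] = number of elements equal to i)
Cumulative count: [1, 2, 4, 5, 6]
Sorted: [0, 1, 2, 2, 3, 4]


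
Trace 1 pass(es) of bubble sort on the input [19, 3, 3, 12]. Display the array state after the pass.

After pass 1: [3, 3, 12, 19] (3 swaps)
Total swaps: 3


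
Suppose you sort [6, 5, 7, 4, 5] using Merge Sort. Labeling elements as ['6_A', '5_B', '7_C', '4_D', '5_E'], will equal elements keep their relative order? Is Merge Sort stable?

Trace Merge Sort on the labeled array (the key is the number; the letter only tracks identity):
  Merge [6_A] + [5_B] -> [5_B, 6_A]
  Merge [4_D] + [5_E] -> [4_D, 5_E]
  Merge [7_C] + [4_D, 5_E] -> [4_D, 5_E, 7_C]
  Merge [5_B, 6_A] + [4_D, 5_E, 7_C] -> [4_D, 5_B, 5_E, 6_A, 7_C]
Final order: [4_D, 5_B, 5_E, 6_A, 7_C]
Equal keys:
  value 5: originally 5_B, 5_E; after sorting 5_B, 5_E -> order preserved
All equal keys kept their original relative order. Merge Sort is stable: when the heads of the two halves are equal the merge takes from the left half first.
Answer: Stable


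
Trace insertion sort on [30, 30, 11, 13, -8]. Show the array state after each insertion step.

First element 30 is already 'sorted'
Insert 30: shifted 0 elements -> [30, 30, 11, 13, -8]
Insert 11: shifted 2 elements -> [11, 30, 30, 13, -8]
Insert 13: shifted 2 elements -> [11, 13, 30, 30, -8]
Insert -8: shifted 4 elements -> [-8, 11, 13, 30, 30]


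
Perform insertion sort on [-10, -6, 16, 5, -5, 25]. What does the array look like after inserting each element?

First element -10 is already 'sorted'
Insert -6: shifted 0 elements -> [-10, -6, 16, 5, -5, 25]
Insert 16: shifted 0 elements -> [-10, -6, 16, 5, -5, 25]
Insert 5: shifted 1 elements -> [-10, -6, 5, 16, -5, 25]
Insert -5: shifted 2 elements -> [-10, -6, -5, 5, 16, 25]
Insert 25: shifted 0 elements -> [-10, -6, -5, 5, 16, 25]


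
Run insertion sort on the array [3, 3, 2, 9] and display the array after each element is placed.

First element 3 is already 'sorted'
Insert 3: shifted 0 elements -> [3, 3, 2, 9]
Insert 2: shifted 2 elements -> [2, 3, 3, 9]
Insert 9: shifted 0 elements -> [2, 3, 3, 9]


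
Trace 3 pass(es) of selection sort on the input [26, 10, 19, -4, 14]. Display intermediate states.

Pass 1: Select minimum -4 at index 3, swap -> [-4, 10, 19, 26, 14]
Pass 2: Select minimum 10 at index 1, swap -> [-4, 10, 19, 26, 14]
Pass 3: Select minimum 14 at index 4, swap -> [-4, 10, 14, 26, 19]


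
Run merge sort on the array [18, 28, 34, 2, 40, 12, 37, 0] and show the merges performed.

Divide and conquer:
  Merge [18] + [28] -> [18, 28]
  Merge [34] + [2] -> [2, 34]
  Merge [18, 28] + [2, 34] -> [2, 18, 28, 34]
  Merge [40] + [12] -> [12, 40]
  Merge [37] + [0] -> [0, 37]
  Merge [12, 40] + [0, 37] -> [0, 12, 37, 40]
  Merge [2, 18, 28, 34] + [0, 12, 37, 40] -> [0, 2, 12, 18, 28, 34, 37, 40]


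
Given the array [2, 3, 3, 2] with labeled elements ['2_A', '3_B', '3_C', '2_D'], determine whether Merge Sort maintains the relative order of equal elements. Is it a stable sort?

Trace Merge Sort on the labeled array (the key is the number; the letter only tracks identity):
  Merge [2_A] + [3_B] -> [2_A, 3_B]
  Merge [3_C] + [2_D] -> [2_D, 3_C]
  Merge [2_A, 3_B] + [2_D, 3_C] -> [2_A, 2_D, 3_B, 3_C]
Final order: [2_A, 2_D, 3_B, 3_C]
Equal keys:
  value 2: originally 2_A, 2_D; after sorting 2_A, 2_D -> order preserved
  value 3: originally 3_B, 3_C; after sorting 3_B, 3_C -> order preserved
All equal keys kept their original relative order. Merge Sort is stable: when the heads of the two halves are equal the merge takes from the left half first.
Answer: Stable


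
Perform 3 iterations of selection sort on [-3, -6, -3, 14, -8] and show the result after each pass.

Pass 1: Select minimum -8 at index 4, swap -> [-8, -6, -3, 14, -3]
Pass 2: Select minimum -6 at index 1, swap -> [-8, -6, -3, 14, -3]
Pass 3: Select minimum -3 at index 2, swap -> [-8, -6, -3, 14, -3]


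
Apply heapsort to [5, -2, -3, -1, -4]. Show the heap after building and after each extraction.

Build heap: [5, -1, -3, -2, -4]
Extract 5: [-1, -2, -3, -4, 5]
Extract -1: [-2, -4, -3, -1, 5]
Extract -2: [-3, -4, -2, -1, 5]
Extract -3: [-4, -3, -2, -1, 5]


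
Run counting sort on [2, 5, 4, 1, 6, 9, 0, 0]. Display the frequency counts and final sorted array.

Count array: [2, 1, 1, 0, 1, 1, 1, 0, 0, 1]
(count[i] = number of elements equal to i)
Cumulative count: [2, 3, 4, 4, 5, 6, 7, 7, 7, 8]
Sorted: [0, 0, 1, 2, 4, 5, 6, 9]


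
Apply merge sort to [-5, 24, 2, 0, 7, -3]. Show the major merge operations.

Divide and conquer:
  Merge [24] + [2] -> [2, 24]
  Merge [-5] + [2, 24] -> [-5, 2, 24]
  Merge [7] + [-3] -> [-3, 7]
  Merge [0] + [-3, 7] -> [-3, 0, 7]
  Merge [-5, 2, 24] + [-3, 0, 7] -> [-5, -3, 0, 2, 7, 24]


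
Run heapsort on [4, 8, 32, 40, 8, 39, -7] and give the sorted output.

Build heap: [40, 8, 39, 4, 8, 32, -7]
Extract 40: [39, 8, 32, 4, 8, -7, 40]
Extract 39: [32, 8, -7, 4, 8, 39, 40]
Extract 32: [8, 8, -7, 4, 32, 39, 40]
Extract 8: [8, 4, -7, 8, 32, 39, 40]
Extract 8: [4, -7, 8, 8, 32, 39, 40]
Extract 4: [-7, 4, 8, 8, 32, 39, 40]


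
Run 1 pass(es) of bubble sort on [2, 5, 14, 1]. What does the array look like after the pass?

After pass 1: [2, 5, 1, 14] (1 swaps)
Total swaps: 1


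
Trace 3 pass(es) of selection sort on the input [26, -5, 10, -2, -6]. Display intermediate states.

Pass 1: Select minimum -6 at index 4, swap -> [-6, -5, 10, -2, 26]
Pass 2: Select minimum -5 at index 1, swap -> [-6, -5, 10, -2, 26]
Pass 3: Select minimum -2 at index 3, swap -> [-6, -5, -2, 10, 26]


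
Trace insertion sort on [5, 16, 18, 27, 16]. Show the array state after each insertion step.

First element 5 is already 'sorted'
Insert 16: shifted 0 elements -> [5, 16, 18, 27, 16]
Insert 18: shifted 0 elements -> [5, 16, 18, 27, 16]
Insert 27: shifted 0 elements -> [5, 16, 18, 27, 16]
Insert 16: shifted 2 elements -> [5, 16, 16, 18, 27]


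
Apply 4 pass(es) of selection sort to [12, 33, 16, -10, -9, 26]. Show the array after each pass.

Pass 1: Select minimum -10 at index 3, swap -> [-10, 33, 16, 12, -9, 26]
Pass 2: Select minimum -9 at index 4, swap -> [-10, -9, 16, 12, 33, 26]
Pass 3: Select minimum 12 at index 3, swap -> [-10, -9, 12, 16, 33, 26]
Pass 4: Select minimum 16 at index 3, swap -> [-10, -9, 12, 16, 33, 26]


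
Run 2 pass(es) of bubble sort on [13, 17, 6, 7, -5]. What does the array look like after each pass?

After pass 1: [13, 6, 7, -5, 17] (3 swaps)
After pass 2: [6, 7, -5, 13, 17] (3 swaps)
Total swaps: 6


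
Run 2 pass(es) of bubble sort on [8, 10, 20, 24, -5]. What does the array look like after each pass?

After pass 1: [8, 10, 20, -5, 24] (1 swaps)
After pass 2: [8, 10, -5, 20, 24] (1 swaps)
Total swaps: 2


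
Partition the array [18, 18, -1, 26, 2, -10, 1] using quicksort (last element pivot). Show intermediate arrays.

Partition 1: pivot=1 at index 2 -> [-1, -10, 1, 26, 2, 18, 18]
Partition 2: pivot=-10 at index 0 -> [-10, -1, 1, 26, 2, 18, 18]
Partition 3: pivot=18 at index 5 -> [-10, -1, 1, 2, 18, 18, 26]
Partition 4: pivot=18 at index 4 -> [-10, -1, 1, 2, 18, 18, 26]


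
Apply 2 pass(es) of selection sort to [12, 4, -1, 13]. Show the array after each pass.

Pass 1: Select minimum -1 at index 2, swap -> [-1, 4, 12, 13]
Pass 2: Select minimum 4 at index 1, swap -> [-1, 4, 12, 13]


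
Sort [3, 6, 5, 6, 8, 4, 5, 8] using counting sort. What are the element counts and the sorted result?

Count array: [0, 0, 0, 1, 1, 2, 2, 0, 2]
(count[i] = number of elements equal to i)
Cumulative count: [0, 0, 0, 1, 2, 4, 6, 6, 8]
Sorted: [3, 4, 5, 5, 6, 6, 8, 8]


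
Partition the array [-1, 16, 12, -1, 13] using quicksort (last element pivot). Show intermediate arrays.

Partition 1: pivot=13 at index 3 -> [-1, 12, -1, 13, 16]
Partition 2: pivot=-1 at index 1 -> [-1, -1, 12, 13, 16]


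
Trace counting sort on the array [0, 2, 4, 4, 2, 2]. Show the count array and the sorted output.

Count array: [1, 0, 3, 0, 2]
(count[i] = number of elements equal to i)
Cumulative count: [1, 1, 4, 4, 6]
Sorted: [0, 2, 2, 2, 4, 4]


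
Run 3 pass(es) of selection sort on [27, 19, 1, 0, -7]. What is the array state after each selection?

Pass 1: Select minimum -7 at index 4, swap -> [-7, 19, 1, 0, 27]
Pass 2: Select minimum 0 at index 3, swap -> [-7, 0, 1, 19, 27]
Pass 3: Select minimum 1 at index 2, swap -> [-7, 0, 1, 19, 27]


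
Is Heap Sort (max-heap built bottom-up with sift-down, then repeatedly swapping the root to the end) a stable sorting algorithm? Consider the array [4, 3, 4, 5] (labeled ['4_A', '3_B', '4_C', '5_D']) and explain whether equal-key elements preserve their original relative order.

Trace Heap Sort on the labeled array (the key is the number; the letter only tracks identity):
  Build max-heap: [5_D, 4_A, 4_C, 3_B]
  Swap root 5_D to index 3, re-heapify first 3 -> [4_A, 3_B, 4_C, 5_D]
  Swap root 4_A to index 2, re-heapify first 2 -> [4_C, 3_B, 4_A, 5_D]
  Swap root 4_C to index 1, re-heapify first 1 -> [3_B, 4_C, 4_A, 5_D]
Final order: [3_B, 4_C, 4_A, 5_D]
Equal keys:
  value 4: originally 4_A, 4_C; after sorting 4_C, 4_A -> order changed
Equal keys were reordered, so Heap Sort is not stable: heap construction and root-to-end swaps move elements without regard to the original order of equal keys. (One such input is enough; an unstable sort may happen to preserve order on other inputs, but it gives no guarantee.)
Answer: Not stable


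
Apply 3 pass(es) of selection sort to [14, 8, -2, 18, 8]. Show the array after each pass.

Pass 1: Select minimum -2 at index 2, swap -> [-2, 8, 14, 18, 8]
Pass 2: Select minimum 8 at index 1, swap -> [-2, 8, 14, 18, 8]
Pass 3: Select minimum 8 at index 4, swap -> [-2, 8, 8, 18, 14]


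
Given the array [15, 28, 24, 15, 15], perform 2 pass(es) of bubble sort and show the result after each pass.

After pass 1: [15, 24, 15, 15, 28] (3 swaps)
After pass 2: [15, 15, 15, 24, 28] (2 swaps)
Total swaps: 5


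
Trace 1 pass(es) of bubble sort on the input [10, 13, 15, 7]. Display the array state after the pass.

After pass 1: [10, 13, 7, 15] (1 swaps)
Total swaps: 1


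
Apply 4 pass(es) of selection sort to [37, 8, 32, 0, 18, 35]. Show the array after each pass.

Pass 1: Select minimum 0 at index 3, swap -> [0, 8, 32, 37, 18, 35]
Pass 2: Select minimum 8 at index 1, swap -> [0, 8, 32, 37, 18, 35]
Pass 3: Select minimum 18 at index 4, swap -> [0, 8, 18, 37, 32, 35]
Pass 4: Select minimum 32 at index 4, swap -> [0, 8, 18, 32, 37, 35]


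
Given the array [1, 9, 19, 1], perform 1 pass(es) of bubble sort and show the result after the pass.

After pass 1: [1, 9, 1, 19] (1 swaps)
Total swaps: 1


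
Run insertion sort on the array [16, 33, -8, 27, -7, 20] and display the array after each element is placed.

First element 16 is already 'sorted'
Insert 33: shifted 0 elements -> [16, 33, -8, 27, -7, 20]
Insert -8: shifted 2 elements -> [-8, 16, 33, 27, -7, 20]
Insert 27: shifted 1 elements -> [-8, 16, 27, 33, -7, 20]
Insert -7: shifted 3 elements -> [-8, -7, 16, 27, 33, 20]
Insert 20: shifted 2 elements -> [-8, -7, 16, 20, 27, 33]


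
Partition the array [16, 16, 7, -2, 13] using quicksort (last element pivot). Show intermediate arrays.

Partition 1: pivot=13 at index 2 -> [7, -2, 13, 16, 16]
Partition 2: pivot=-2 at index 0 -> [-2, 7, 13, 16, 16]
Partition 3: pivot=16 at index 4 -> [-2, 7, 13, 16, 16]


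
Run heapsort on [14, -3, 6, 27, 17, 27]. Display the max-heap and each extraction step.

Build heap: [27, 17, 27, -3, 14, 6]
Extract 27: [27, 17, 6, -3, 14, 27]
Extract 27: [17, 14, 6, -3, 27, 27]
Extract 17: [14, -3, 6, 17, 27, 27]
Extract 14: [6, -3, 14, 17, 27, 27]
Extract 6: [-3, 6, 14, 17, 27, 27]


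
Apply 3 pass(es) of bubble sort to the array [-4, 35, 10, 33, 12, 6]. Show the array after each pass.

After pass 1: [-4, 10, 33, 12, 6, 35] (4 swaps)
After pass 2: [-4, 10, 12, 6, 33, 35] (2 swaps)
After pass 3: [-4, 10, 6, 12, 33, 35] (1 swaps)
Total swaps: 7


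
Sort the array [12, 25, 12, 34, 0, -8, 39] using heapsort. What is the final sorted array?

Build heap: [39, 34, 12, 25, 0, -8, 12]
Extract 39: [34, 25, 12, 12, 0, -8, 39]
Extract 34: [25, 12, 12, -8, 0, 34, 39]
Extract 25: [12, 0, 12, -8, 25, 34, 39]
Extract 12: [12, 0, -8, 12, 25, 34, 39]
Extract 12: [0, -8, 12, 12, 25, 34, 39]
Extract 0: [-8, 0, 12, 12, 25, 34, 39]


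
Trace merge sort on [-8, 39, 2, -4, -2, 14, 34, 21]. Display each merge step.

Divide and conquer:
  Merge [-8] + [39] -> [-8, 39]
  Merge [2] + [-4] -> [-4, 2]
  Merge [-8, 39] + [-4, 2] -> [-8, -4, 2, 39]
  Merge [-2] + [14] -> [-2, 14]
  Merge [34] + [21] -> [21, 34]
  Merge [-2, 14] + [21, 34] -> [-2, 14, 21, 34]
  Merge [-8, -4, 2, 39] + [-2, 14, 21, 34] -> [-8, -4, -2, 2, 14, 21, 34, 39]


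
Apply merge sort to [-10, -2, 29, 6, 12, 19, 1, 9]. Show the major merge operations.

Divide and conquer:
  Merge [-10] + [-2] -> [-10, -2]
  Merge [29] + [6] -> [6, 29]
  Merge [-10, -2] + [6, 29] -> [-10, -2, 6, 29]
  Merge [12] + [19] -> [12, 19]
  Merge [1] + [9] -> [1, 9]
  Merge [12, 19] + [1, 9] -> [1, 9, 12, 19]
  Merge [-10, -2, 6, 29] + [1, 9, 12, 19] -> [-10, -2, 1, 6, 9, 12, 19, 29]


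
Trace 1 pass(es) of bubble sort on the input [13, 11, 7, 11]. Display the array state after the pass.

After pass 1: [11, 7, 11, 13] (3 swaps)
Total swaps: 3


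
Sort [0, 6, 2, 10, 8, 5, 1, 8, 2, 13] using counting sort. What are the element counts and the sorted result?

Count array: [1, 1, 2, 0, 0, 1, 1, 0, 2, 0, 1, 0, 0, 1]
(count[i] = number of elements equal to i)
Cumulative count: [1, 2, 4, 4, 4, 5, 6, 6, 8, 8, 9, 9, 9, 10]
Sorted: [0, 1, 2, 2, 5, 6, 8, 8, 10, 13]


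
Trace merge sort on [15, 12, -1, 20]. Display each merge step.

Divide and conquer:
  Merge [15] + [12] -> [12, 15]
  Merge [-1] + [20] -> [-1, 20]
  Merge [12, 15] + [-1, 20] -> [-1, 12, 15, 20]


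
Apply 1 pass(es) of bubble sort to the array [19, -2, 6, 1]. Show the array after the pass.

After pass 1: [-2, 6, 1, 19] (3 swaps)
Total swaps: 3


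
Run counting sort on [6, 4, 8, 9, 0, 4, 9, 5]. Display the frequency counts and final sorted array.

Count array: [1, 0, 0, 0, 2, 1, 1, 0, 1, 2]
(count[i] = number of elements equal to i)
Cumulative count: [1, 1, 1, 1, 3, 4, 5, 5, 6, 8]
Sorted: [0, 4, 4, 5, 6, 8, 9, 9]


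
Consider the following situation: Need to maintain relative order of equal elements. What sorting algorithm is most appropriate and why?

Best choice: Merge sort or Insertion sort
Reason: Both are stable; quicksort and heapsort are not stable


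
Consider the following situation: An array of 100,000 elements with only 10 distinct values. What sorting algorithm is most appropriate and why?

Best choice: 3-way quicksort or Counting sort
Reason: 3-way (Dutch national flag) partitioning groups every copy of the pivot together, so with only d=10 distinct keys quicksort finishes in O(n log d) expected time, which is effectively linear; counting sort runs in O(n + k) where k is the size of the key range (not the number of distinct values), so it is linear when the 10 values are integers drawn from a small known range


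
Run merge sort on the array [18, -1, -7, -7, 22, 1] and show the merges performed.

Divide and conquer:
  Merge [-1] + [-7] -> [-7, -1]
  Merge [18] + [-7, -1] -> [-7, -1, 18]
  Merge [22] + [1] -> [1, 22]
  Merge [-7] + [1, 22] -> [-7, 1, 22]
  Merge [-7, -1, 18] + [-7, 1, 22] -> [-7, -7, -1, 1, 18, 22]


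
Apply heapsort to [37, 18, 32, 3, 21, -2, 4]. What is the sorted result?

Build heap: [37, 21, 32, 3, 18, -2, 4]
Extract 37: [32, 21, 4, 3, 18, -2, 37]
Extract 32: [21, 18, 4, 3, -2, 32, 37]
Extract 21: [18, 3, 4, -2, 21, 32, 37]
Extract 18: [4, 3, -2, 18, 21, 32, 37]
Extract 4: [3, -2, 4, 18, 21, 32, 37]
Extract 3: [-2, 3, 4, 18, 21, 32, 37]


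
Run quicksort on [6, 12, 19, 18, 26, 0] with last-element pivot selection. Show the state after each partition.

Partition 1: pivot=0 at index 0 -> [0, 12, 19, 18, 26, 6]
Partition 2: pivot=6 at index 1 -> [0, 6, 19, 18, 26, 12]
Partition 3: pivot=12 at index 2 -> [0, 6, 12, 18, 26, 19]
Partition 4: pivot=19 at index 4 -> [0, 6, 12, 18, 19, 26]


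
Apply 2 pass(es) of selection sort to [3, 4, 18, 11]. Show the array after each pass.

Pass 1: Select minimum 3 at index 0, swap -> [3, 4, 18, 11]
Pass 2: Select minimum 4 at index 1, swap -> [3, 4, 18, 11]


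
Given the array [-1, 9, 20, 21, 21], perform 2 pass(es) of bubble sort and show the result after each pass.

After pass 1: [-1, 9, 20, 21, 21] (0 swaps)
After pass 2: [-1, 9, 20, 21, 21] (0 swaps)
Total swaps: 0


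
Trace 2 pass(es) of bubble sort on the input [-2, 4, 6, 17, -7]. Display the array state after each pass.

After pass 1: [-2, 4, 6, -7, 17] (1 swaps)
After pass 2: [-2, 4, -7, 6, 17] (1 swaps)
Total swaps: 2


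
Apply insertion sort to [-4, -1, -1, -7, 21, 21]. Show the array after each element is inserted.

First element -4 is already 'sorted'
Insert -1: shifted 0 elements -> [-4, -1, -1, -7, 21, 21]
Insert -1: shifted 0 elements -> [-4, -1, -1, -7, 21, 21]
Insert -7: shifted 3 elements -> [-7, -4, -1, -1, 21, 21]
Insert 21: shifted 0 elements -> [-7, -4, -1, -1, 21, 21]
Insert 21: shifted 0 elements -> [-7, -4, -1, -1, 21, 21]


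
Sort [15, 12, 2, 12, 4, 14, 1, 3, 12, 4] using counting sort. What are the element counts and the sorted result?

Count array: [0, 1, 1, 1, 2, 0, 0, 0, 0, 0, 0, 0, 3, 0, 1, 1]
(count[i] = number of elements equal to i)
Cumulative count: [0, 1, 2, 3, 5, 5, 5, 5, 5, 5, 5, 5, 8, 8, 9, 10]
Sorted: [1, 2, 3, 4, 4, 12, 12, 12, 14, 15]


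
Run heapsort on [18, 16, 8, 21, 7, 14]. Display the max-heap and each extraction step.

Build heap: [21, 18, 14, 16, 7, 8]
Extract 21: [18, 16, 14, 8, 7, 21]
Extract 18: [16, 8, 14, 7, 18, 21]
Extract 16: [14, 8, 7, 16, 18, 21]
Extract 14: [8, 7, 14, 16, 18, 21]
Extract 8: [7, 8, 14, 16, 18, 21]


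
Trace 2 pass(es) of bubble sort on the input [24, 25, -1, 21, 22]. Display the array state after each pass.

After pass 1: [24, -1, 21, 22, 25] (3 swaps)
After pass 2: [-1, 21, 22, 24, 25] (3 swaps)
Total swaps: 6


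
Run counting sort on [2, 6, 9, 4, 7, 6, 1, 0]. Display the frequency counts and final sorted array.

Count array: [1, 1, 1, 0, 1, 0, 2, 1, 0, 1]
(count[i] = number of elements equal to i)
Cumulative count: [1, 2, 3, 3, 4, 4, 6, 7, 7, 8]
Sorted: [0, 1, 2, 4, 6, 6, 7, 9]


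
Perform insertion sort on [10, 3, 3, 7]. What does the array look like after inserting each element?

First element 10 is already 'sorted'
Insert 3: shifted 1 elements -> [3, 10, 3, 7]
Insert 3: shifted 1 elements -> [3, 3, 10, 7]
Insert 7: shifted 1 elements -> [3, 3, 7, 10]


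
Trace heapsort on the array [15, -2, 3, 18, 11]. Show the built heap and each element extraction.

Build heap: [18, 15, 3, -2, 11]
Extract 18: [15, 11, 3, -2, 18]
Extract 15: [11, -2, 3, 15, 18]
Extract 11: [3, -2, 11, 15, 18]
Extract 3: [-2, 3, 11, 15, 18]


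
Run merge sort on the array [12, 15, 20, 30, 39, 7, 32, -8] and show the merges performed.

Divide and conquer:
  Merge [12] + [15] -> [12, 15]
  Merge [20] + [30] -> [20, 30]
  Merge [12, 15] + [20, 30] -> [12, 15, 20, 30]
  Merge [39] + [7] -> [7, 39]
  Merge [32] + [-8] -> [-8, 32]
  Merge [7, 39] + [-8, 32] -> [-8, 7, 32, 39]
  Merge [12, 15, 20, 30] + [-8, 7, 32, 39] -> [-8, 7, 12, 15, 20, 30, 32, 39]


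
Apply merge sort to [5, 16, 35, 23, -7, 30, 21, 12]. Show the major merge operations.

Divide and conquer:
  Merge [5] + [16] -> [5, 16]
  Merge [35] + [23] -> [23, 35]
  Merge [5, 16] + [23, 35] -> [5, 16, 23, 35]
  Merge [-7] + [30] -> [-7, 30]
  Merge [21] + [12] -> [12, 21]
  Merge [-7, 30] + [12, 21] -> [-7, 12, 21, 30]
  Merge [5, 16, 23, 35] + [-7, 12, 21, 30] -> [-7, 5, 12, 16, 21, 23, 30, 35]


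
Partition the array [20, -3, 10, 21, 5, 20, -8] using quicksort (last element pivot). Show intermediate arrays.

Partition 1: pivot=-8 at index 0 -> [-8, -3, 10, 21, 5, 20, 20]
Partition 2: pivot=20 at index 5 -> [-8, -3, 10, 5, 20, 20, 21]
Partition 3: pivot=20 at index 4 -> [-8, -3, 10, 5, 20, 20, 21]
Partition 4: pivot=5 at index 2 -> [-8, -3, 5, 10, 20, 20, 21]


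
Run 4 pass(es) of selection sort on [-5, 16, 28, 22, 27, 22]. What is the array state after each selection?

Pass 1: Select minimum -5 at index 0, swap -> [-5, 16, 28, 22, 27, 22]
Pass 2: Select minimum 16 at index 1, swap -> [-5, 16, 28, 22, 27, 22]
Pass 3: Select minimum 22 at index 3, swap -> [-5, 16, 22, 28, 27, 22]
Pass 4: Select minimum 22 at index 5, swap -> [-5, 16, 22, 22, 27, 28]


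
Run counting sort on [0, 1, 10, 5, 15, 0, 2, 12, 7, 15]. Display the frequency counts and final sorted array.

Count array: [2, 1, 1, 0, 0, 1, 0, 1, 0, 0, 1, 0, 1, 0, 0, 2]
(count[i] = number of elements equal to i)
Cumulative count: [2, 3, 4, 4, 4, 5, 5, 6, 6, 6, 7, 7, 8, 8, 8, 10]
Sorted: [0, 0, 1, 2, 5, 7, 10, 12, 15, 15]


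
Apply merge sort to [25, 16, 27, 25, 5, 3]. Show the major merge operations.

Divide and conquer:
  Merge [16] + [27] -> [16, 27]
  Merge [25] + [16, 27] -> [16, 25, 27]
  Merge [5] + [3] -> [3, 5]
  Merge [25] + [3, 5] -> [3, 5, 25]
  Merge [16, 25, 27] + [3, 5, 25] -> [3, 5, 16, 25, 25, 27]


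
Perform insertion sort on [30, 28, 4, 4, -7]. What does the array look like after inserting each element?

First element 30 is already 'sorted'
Insert 28: shifted 1 elements -> [28, 30, 4, 4, -7]
Insert 4: shifted 2 elements -> [4, 28, 30, 4, -7]
Insert 4: shifted 2 elements -> [4, 4, 28, 30, -7]
Insert -7: shifted 4 elements -> [-7, 4, 4, 28, 30]


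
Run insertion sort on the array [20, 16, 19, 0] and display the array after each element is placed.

First element 20 is already 'sorted'
Insert 16: shifted 1 elements -> [16, 20, 19, 0]
Insert 19: shifted 1 elements -> [16, 19, 20, 0]
Insert 0: shifted 3 elements -> [0, 16, 19, 20]


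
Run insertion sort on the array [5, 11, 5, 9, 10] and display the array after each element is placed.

First element 5 is already 'sorted'
Insert 11: shifted 0 elements -> [5, 11, 5, 9, 10]
Insert 5: shifted 1 elements -> [5, 5, 11, 9, 10]
Insert 9: shifted 1 elements -> [5, 5, 9, 11, 10]
Insert 10: shifted 1 elements -> [5, 5, 9, 10, 11]


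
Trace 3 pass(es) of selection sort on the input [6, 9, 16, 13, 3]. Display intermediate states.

Pass 1: Select minimum 3 at index 4, swap -> [3, 9, 16, 13, 6]
Pass 2: Select minimum 6 at index 4, swap -> [3, 6, 16, 13, 9]
Pass 3: Select minimum 9 at index 4, swap -> [3, 6, 9, 13, 16]


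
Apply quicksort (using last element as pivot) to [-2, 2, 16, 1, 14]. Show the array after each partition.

Partition 1: pivot=14 at index 3 -> [-2, 2, 1, 14, 16]
Partition 2: pivot=1 at index 1 -> [-2, 1, 2, 14, 16]


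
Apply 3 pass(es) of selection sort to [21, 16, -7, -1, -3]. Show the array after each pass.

Pass 1: Select minimum -7 at index 2, swap -> [-7, 16, 21, -1, -3]
Pass 2: Select minimum -3 at index 4, swap -> [-7, -3, 21, -1, 16]
Pass 3: Select minimum -1 at index 3, swap -> [-7, -3, -1, 21, 16]


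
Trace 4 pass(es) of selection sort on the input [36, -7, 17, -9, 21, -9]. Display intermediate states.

Pass 1: Select minimum -9 at index 3, swap -> [-9, -7, 17, 36, 21, -9]
Pass 2: Select minimum -9 at index 5, swap -> [-9, -9, 17, 36, 21, -7]
Pass 3: Select minimum -7 at index 5, swap -> [-9, -9, -7, 36, 21, 17]
Pass 4: Select minimum 17 at index 5, swap -> [-9, -9, -7, 17, 21, 36]


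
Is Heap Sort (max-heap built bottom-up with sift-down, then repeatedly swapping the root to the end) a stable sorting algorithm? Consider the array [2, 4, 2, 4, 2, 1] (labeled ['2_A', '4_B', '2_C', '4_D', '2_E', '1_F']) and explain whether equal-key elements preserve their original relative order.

Trace Heap Sort on the labeled array (the key is the number; the letter only tracks identity):
  Build max-heap: [4_B, 4_D, 2_C, 2_A, 2_E, 1_F]
  Swap root 4_B to index 5, re-heapify first 5 -> [4_D, 2_A, 2_C, 1_F, 2_E, 4_B]
  Swap root 4_D to index 4, re-heapify first 4 -> [2_E, 2_A, 2_C, 1_F, 4_D, 4_B]
  Swap root 2_E to index 3, re-heapify first 3 -> [2_A, 1_F, 2_C, 2_E, 4_D, 4_B]
  Swap root 2_A to index 2, re-heapify first 2 -> [2_C, 1_F, 2_A, 2_E, 4_D, 4_B]
  Swap root 2_C to index 1, re-heapify first 1 -> [1_F, 2_C, 2_A, 2_E, 4_D, 4_B]
Final order: [1_F, 2_C, 2_A, 2_E, 4_D, 4_B]
Equal keys:
  value 2: originally 2_A, 2_C, 2_E; after sorting 2_C, 2_A, 2_E -> order changed
  value 4: originally 4_B, 4_D; after sorting 4_D, 4_B -> order changed
Equal keys were reordered, so Heap Sort is not stable: heap construction and root-to-end swaps move elements without regard to the original order of equal keys. (One such input is enough; an unstable sort may happen to preserve order on other inputs, but it gives no guarantee.)
Answer: Not stable


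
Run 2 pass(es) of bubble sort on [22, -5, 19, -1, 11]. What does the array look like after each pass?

After pass 1: [-5, 19, -1, 11, 22] (4 swaps)
After pass 2: [-5, -1, 11, 19, 22] (2 swaps)
Total swaps: 6


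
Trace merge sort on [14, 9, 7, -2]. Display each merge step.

Divide and conquer:
  Merge [14] + [9] -> [9, 14]
  Merge [7] + [-2] -> [-2, 7]
  Merge [9, 14] + [-2, 7] -> [-2, 7, 9, 14]


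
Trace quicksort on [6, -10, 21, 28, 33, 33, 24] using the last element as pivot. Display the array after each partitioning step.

Partition 1: pivot=24 at index 3 -> [6, -10, 21, 24, 33, 33, 28]
Partition 2: pivot=21 at index 2 -> [6, -10, 21, 24, 33, 33, 28]
Partition 3: pivot=-10 at index 0 -> [-10, 6, 21, 24, 33, 33, 28]
Partition 4: pivot=28 at index 4 -> [-10, 6, 21, 24, 28, 33, 33]
Partition 5: pivot=33 at index 6 -> [-10, 6, 21, 24, 28, 33, 33]


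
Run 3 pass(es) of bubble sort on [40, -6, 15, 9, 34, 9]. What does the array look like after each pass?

After pass 1: [-6, 15, 9, 34, 9, 40] (5 swaps)
After pass 2: [-6, 9, 15, 9, 34, 40] (2 swaps)
After pass 3: [-6, 9, 9, 15, 34, 40] (1 swaps)
Total swaps: 8


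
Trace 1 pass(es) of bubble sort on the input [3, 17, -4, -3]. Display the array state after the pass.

After pass 1: [3, -4, -3, 17] (2 swaps)
Total swaps: 2


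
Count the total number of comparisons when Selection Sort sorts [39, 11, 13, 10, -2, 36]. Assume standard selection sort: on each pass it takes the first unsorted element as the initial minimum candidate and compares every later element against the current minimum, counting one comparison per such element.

Pass 1: scan indices 1..5 for the minimum = 5 comparison(s); min is -2, place at index 0 -> [-2, 11, 13, 10, 39, 36]
Pass 2: scan indices 2..5 for the minimum = 4 comparison(s); min is 10, place at index 1 -> [-2, 10, 13, 11, 39, 36]
Pass 3: scan indices 3..5 for the minimum = 3 comparison(s); min is 11, place at index 2 -> [-2, 10, 11, 13, 39, 36]
Pass 4: scan indices 4..5 for the minimum = 2 comparison(s); min is 13, place at index 3 -> [-2, 10, 11, 13, 39, 36]
Pass 5: scan indices 5..5 for the minimum = 1 comparison(s); min is 36, place at index 4 -> [-2, 10, 11, 13, 36, 39]
Selection sort always scans the whole unsorted suffix, so the count is (n-1) + (n-2) + ... + 1 = n(n-1)/2 = 6*5/2 = 15 regardless of the input order.
Total comparisons: 5 + 4 + 3 + 2 + 1 = 15


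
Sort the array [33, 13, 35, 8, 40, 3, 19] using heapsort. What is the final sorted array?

Build heap: [40, 33, 35, 8, 13, 3, 19]
Extract 40: [35, 33, 19, 8, 13, 3, 40]
Extract 35: [33, 13, 19, 8, 3, 35, 40]
Extract 33: [19, 13, 3, 8, 33, 35, 40]
Extract 19: [13, 8, 3, 19, 33, 35, 40]
Extract 13: [8, 3, 13, 19, 33, 35, 40]
Extract 8: [3, 8, 13, 19, 33, 35, 40]


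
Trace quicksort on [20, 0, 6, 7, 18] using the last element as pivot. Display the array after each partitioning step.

Partition 1: pivot=18 at index 3 -> [0, 6, 7, 18, 20]
Partition 2: pivot=7 at index 2 -> [0, 6, 7, 18, 20]
Partition 3: pivot=6 at index 1 -> [0, 6, 7, 18, 20]


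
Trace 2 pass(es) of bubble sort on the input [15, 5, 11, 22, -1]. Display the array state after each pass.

After pass 1: [5, 11, 15, -1, 22] (3 swaps)
After pass 2: [5, 11, -1, 15, 22] (1 swaps)
Total swaps: 4


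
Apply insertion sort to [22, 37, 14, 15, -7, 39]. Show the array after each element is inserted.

First element 22 is already 'sorted'
Insert 37: shifted 0 elements -> [22, 37, 14, 15, -7, 39]
Insert 14: shifted 2 elements -> [14, 22, 37, 15, -7, 39]
Insert 15: shifted 2 elements -> [14, 15, 22, 37, -7, 39]
Insert -7: shifted 4 elements -> [-7, 14, 15, 22, 37, 39]
Insert 39: shifted 0 elements -> [-7, 14, 15, 22, 37, 39]


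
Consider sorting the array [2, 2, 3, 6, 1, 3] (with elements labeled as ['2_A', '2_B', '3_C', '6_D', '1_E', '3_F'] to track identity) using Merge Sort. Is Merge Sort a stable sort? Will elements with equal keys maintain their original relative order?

Trace Merge Sort on the labeled array (the key is the number; the letter only tracks identity):
  Merge [2_B] + [3_C] -> [2_B, 3_C]
  Merge [2_A] + [2_B, 3_C] -> [2_A, 2_B, 3_C]
  Merge [1_E] + [3_F] -> [1_E, 3_F]
  Merge [6_D] + [1_E, 3_F] -> [1_E, 3_F, 6_D]
  Merge [2_A, 2_B, 3_C] + [1_E, 3_F, 6_D] -> [1_E, 2_A, 2_B, 3_C, 3_F, 6_D]
Final order: [1_E, 2_A, 2_B, 3_C, 3_F, 6_D]
Equal keys:
  value 2: originally 2_A, 2_B; after sorting 2_A, 2_B -> order preserved
  value 3: originally 3_C, 3_F; after sorting 3_C, 3_F -> order preserved
All equal keys kept their original relative order. Merge Sort is stable: when the heads of the two halves are equal the merge takes from the left half first.
Answer: Stable


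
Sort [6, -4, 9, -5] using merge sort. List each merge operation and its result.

Divide and conquer:
  Merge [6] + [-4] -> [-4, 6]
  Merge [9] + [-5] -> [-5, 9]
  Merge [-4, 6] + [-5, 9] -> [-5, -4, 6, 9]


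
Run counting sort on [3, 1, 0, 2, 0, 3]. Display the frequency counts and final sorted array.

Count array: [2, 1, 1, 2]
(count[i] = number of elements equal to i)
Cumulative count: [2, 3, 4, 6]
Sorted: [0, 0, 1, 2, 3, 3]


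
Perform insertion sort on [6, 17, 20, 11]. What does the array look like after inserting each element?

First element 6 is already 'sorted'
Insert 17: shifted 0 elements -> [6, 17, 20, 11]
Insert 20: shifted 0 elements -> [6, 17, 20, 11]
Insert 11: shifted 2 elements -> [6, 11, 17, 20]


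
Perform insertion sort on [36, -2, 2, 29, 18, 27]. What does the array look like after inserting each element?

First element 36 is already 'sorted'
Insert -2: shifted 1 elements -> [-2, 36, 2, 29, 18, 27]
Insert 2: shifted 1 elements -> [-2, 2, 36, 29, 18, 27]
Insert 29: shifted 1 elements -> [-2, 2, 29, 36, 18, 27]
Insert 18: shifted 2 elements -> [-2, 2, 18, 29, 36, 27]
Insert 27: shifted 2 elements -> [-2, 2, 18, 27, 29, 36]


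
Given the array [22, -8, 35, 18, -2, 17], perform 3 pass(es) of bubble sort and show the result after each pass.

After pass 1: [-8, 22, 18, -2, 17, 35] (4 swaps)
After pass 2: [-8, 18, -2, 17, 22, 35] (3 swaps)
After pass 3: [-8, -2, 17, 18, 22, 35] (2 swaps)
Total swaps: 9


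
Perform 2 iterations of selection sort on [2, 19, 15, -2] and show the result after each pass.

Pass 1: Select minimum -2 at index 3, swap -> [-2, 19, 15, 2]
Pass 2: Select minimum 2 at index 3, swap -> [-2, 2, 15, 19]


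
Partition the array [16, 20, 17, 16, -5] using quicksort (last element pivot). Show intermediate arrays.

Partition 1: pivot=-5 at index 0 -> [-5, 20, 17, 16, 16]
Partition 2: pivot=16 at index 2 -> [-5, 16, 16, 20, 17]
Partition 3: pivot=17 at index 3 -> [-5, 16, 16, 17, 20]


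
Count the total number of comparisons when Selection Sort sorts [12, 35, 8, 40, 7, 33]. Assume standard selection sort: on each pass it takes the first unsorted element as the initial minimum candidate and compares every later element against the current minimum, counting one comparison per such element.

Pass 1: scan indices 1..5 for the minimum = 5 comparison(s); min is 7, place at index 0 -> [7, 35, 8, 40, 12, 33]
Pass 2: scan indices 2..5 for the minimum = 4 comparison(s); min is 8, place at index 1 -> [7, 8, 35, 40, 12, 33]
Pass 3: scan indices 3..5 for the minimum = 3 comparison(s); min is 12, place at index 2 -> [7, 8, 12, 40, 35, 33]
Pass 4: scan indices 4..5 for the minimum = 2 comparison(s); min is 33, place at index 3 -> [7, 8, 12, 33, 35, 40]
Pass 5: scan indices 5..5 for the minimum = 1 comparison(s); min is 35, place at index 4 -> [7, 8, 12, 33, 35, 40]
Selection sort always scans the whole unsorted suffix, so the count is (n-1) + (n-2) + ... + 1 = n(n-1)/2 = 6*5/2 = 15 regardless of the input order.
Total comparisons: 5 + 4 + 3 + 2 + 1 = 15


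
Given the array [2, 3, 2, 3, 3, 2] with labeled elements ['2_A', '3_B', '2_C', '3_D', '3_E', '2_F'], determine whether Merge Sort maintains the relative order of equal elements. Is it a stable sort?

Trace Merge Sort on the labeled array (the key is the number; the letter only tracks identity):
  Merge [3_B] + [2_C] -> [2_C, 3_B]
  Merge [2_A] + [2_C, 3_B] -> [2_A, 2_C, 3_B]
  Merge [3_E] + [2_F] -> [2_F, 3_E]
  Merge [3_D] + [2_F, 3_E] -> [2_F, 3_D, 3_E]
  Merge [2_A, 2_C, 3_B] + [2_F, 3_D, 3_E] -> [2_A, 2_C, 2_F, 3_B, 3_D, 3_E]
Final order: [2_A, 2_C, 2_F, 3_B, 3_D, 3_E]
Equal keys:
  value 2: originally 2_A, 2_C, 2_F; after sorting 2_A, 2_C, 2_F -> order preserved
  value 3: originally 3_B, 3_D, 3_E; after sorting 3_B, 3_D, 3_E -> order preserved
All equal keys kept their original relative order. Merge Sort is stable: when the heads of the two halves are equal the merge takes from the left half first.
Answer: Stable


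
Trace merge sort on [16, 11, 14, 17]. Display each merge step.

Divide and conquer:
  Merge [16] + [11] -> [11, 16]
  Merge [14] + [17] -> [14, 17]
  Merge [11, 16] + [14, 17] -> [11, 14, 16, 17]


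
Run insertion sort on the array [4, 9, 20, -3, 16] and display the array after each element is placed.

First element 4 is already 'sorted'
Insert 9: shifted 0 elements -> [4, 9, 20, -3, 16]
Insert 20: shifted 0 elements -> [4, 9, 20, -3, 16]
Insert -3: shifted 3 elements -> [-3, 4, 9, 20, 16]
Insert 16: shifted 1 elements -> [-3, 4, 9, 16, 20]
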